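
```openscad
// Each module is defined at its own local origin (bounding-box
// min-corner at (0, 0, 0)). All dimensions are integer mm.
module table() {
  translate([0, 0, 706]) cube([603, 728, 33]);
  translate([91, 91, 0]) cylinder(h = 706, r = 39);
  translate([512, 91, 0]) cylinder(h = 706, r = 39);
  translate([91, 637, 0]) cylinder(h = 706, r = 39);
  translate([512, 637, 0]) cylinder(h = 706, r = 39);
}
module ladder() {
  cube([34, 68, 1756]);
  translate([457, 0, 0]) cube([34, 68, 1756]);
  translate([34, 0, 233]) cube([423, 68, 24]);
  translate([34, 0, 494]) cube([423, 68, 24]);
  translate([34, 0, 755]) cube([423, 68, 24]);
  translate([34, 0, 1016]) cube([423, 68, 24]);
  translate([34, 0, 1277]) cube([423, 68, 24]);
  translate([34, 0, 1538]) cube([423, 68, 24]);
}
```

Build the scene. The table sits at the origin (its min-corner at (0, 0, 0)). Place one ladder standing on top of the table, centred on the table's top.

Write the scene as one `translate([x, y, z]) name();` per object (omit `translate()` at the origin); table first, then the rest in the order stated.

table();
translate([56, 330, 739]) ladder();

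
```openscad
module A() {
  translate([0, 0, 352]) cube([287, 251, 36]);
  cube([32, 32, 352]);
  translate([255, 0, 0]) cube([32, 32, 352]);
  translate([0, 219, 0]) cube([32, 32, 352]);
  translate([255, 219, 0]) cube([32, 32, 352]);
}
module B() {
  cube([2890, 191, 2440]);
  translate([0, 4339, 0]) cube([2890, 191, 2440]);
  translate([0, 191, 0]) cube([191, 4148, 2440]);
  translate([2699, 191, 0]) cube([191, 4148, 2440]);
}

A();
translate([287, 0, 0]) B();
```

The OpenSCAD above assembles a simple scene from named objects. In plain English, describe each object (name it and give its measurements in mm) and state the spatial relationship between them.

A is a simple wooden stool: a rectangular seat 287 mm (x) by 251 mm (y), 36 mm thick, top face at z = 388 mm, on four square legs, each 32×32 mm in cross-section. The legs rest on z = 0, each flush with a corner of the seat.

B is a box-shaped house frame (walls only): outside footprint 2890×4530 mm, wall height 2440 mm, wall thickness 191 mm. The two y-facing walls run the full x-width; the two x-facing walls fit between the inner faces of the y-facing walls.

The house frame is against the stool's +x side, with their −y faces flush.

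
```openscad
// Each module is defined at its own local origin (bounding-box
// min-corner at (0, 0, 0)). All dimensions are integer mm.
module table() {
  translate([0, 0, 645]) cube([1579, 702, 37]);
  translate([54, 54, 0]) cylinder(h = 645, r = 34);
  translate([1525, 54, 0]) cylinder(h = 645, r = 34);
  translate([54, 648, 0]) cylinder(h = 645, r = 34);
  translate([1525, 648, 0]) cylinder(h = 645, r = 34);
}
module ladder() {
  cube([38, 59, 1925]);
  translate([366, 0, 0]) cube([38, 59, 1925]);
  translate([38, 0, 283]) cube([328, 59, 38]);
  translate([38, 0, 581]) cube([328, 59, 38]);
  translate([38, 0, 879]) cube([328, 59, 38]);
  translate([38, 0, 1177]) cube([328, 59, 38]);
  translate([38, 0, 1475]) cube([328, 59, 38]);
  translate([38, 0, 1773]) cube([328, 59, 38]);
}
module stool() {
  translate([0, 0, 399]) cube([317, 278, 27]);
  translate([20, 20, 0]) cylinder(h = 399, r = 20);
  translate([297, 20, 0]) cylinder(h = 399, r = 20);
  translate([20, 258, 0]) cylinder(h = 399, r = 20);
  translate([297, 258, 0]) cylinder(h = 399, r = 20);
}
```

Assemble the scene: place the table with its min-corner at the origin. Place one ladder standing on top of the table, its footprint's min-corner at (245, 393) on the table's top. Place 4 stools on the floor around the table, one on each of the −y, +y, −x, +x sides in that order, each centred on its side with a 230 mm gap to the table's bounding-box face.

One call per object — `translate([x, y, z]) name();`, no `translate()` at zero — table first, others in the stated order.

table();
translate([245, 393, 682]) ladder();
translate([631, -508, 0]) stool();
translate([631, 932, 0]) stool();
translate([-547, 212, 0]) stool();
translate([1809, 212, 0]) stool();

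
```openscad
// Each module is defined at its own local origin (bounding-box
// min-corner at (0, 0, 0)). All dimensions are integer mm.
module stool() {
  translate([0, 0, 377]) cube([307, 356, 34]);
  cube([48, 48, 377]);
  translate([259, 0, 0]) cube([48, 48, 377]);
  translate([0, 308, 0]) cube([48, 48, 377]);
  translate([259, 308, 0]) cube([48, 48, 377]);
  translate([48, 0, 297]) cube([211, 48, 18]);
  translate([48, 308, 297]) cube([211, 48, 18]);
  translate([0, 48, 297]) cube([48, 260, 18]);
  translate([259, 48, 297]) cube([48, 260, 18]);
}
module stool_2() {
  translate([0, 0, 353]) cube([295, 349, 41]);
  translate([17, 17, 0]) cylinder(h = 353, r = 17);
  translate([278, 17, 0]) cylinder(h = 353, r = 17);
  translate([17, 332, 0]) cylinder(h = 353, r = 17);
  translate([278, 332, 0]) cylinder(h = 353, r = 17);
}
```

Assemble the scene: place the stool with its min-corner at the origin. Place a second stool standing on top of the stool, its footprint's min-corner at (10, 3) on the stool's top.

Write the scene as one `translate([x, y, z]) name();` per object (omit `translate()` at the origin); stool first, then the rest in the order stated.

stool();
translate([10, 3, 411]) stool_2();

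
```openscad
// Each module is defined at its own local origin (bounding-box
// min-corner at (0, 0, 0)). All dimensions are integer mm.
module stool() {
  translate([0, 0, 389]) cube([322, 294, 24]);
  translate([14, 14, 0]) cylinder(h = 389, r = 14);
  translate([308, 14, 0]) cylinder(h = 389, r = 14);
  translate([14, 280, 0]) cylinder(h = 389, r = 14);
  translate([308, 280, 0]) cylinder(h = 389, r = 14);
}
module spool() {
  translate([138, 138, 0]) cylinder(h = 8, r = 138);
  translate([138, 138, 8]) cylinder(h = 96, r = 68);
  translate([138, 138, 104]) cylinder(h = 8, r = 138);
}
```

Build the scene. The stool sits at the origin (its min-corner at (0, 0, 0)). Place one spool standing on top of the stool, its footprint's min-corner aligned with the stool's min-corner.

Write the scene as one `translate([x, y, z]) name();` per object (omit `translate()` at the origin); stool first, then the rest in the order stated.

stool();
translate([0, 0, 413]) spool();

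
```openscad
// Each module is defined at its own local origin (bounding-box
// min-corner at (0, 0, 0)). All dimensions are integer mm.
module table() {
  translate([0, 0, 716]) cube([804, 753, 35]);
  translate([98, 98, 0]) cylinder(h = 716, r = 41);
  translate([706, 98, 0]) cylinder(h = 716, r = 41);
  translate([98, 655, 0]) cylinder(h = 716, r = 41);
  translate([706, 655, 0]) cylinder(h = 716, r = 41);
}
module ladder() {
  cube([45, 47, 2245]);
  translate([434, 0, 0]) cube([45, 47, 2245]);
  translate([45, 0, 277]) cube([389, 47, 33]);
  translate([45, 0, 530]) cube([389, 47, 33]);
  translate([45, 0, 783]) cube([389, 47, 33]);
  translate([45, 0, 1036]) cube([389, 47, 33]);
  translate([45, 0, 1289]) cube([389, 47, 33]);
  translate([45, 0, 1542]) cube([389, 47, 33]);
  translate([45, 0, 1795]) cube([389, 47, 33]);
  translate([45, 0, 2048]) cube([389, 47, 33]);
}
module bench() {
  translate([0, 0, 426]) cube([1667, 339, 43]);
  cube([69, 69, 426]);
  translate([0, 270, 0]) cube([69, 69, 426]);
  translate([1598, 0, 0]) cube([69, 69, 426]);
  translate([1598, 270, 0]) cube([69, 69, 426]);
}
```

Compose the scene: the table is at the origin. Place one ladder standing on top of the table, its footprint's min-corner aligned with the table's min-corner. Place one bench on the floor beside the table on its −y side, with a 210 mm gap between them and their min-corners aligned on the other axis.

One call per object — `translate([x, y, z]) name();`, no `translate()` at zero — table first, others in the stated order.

table();
translate([0, 0, 751]) ladder();
translate([0, -549, 0]) bench();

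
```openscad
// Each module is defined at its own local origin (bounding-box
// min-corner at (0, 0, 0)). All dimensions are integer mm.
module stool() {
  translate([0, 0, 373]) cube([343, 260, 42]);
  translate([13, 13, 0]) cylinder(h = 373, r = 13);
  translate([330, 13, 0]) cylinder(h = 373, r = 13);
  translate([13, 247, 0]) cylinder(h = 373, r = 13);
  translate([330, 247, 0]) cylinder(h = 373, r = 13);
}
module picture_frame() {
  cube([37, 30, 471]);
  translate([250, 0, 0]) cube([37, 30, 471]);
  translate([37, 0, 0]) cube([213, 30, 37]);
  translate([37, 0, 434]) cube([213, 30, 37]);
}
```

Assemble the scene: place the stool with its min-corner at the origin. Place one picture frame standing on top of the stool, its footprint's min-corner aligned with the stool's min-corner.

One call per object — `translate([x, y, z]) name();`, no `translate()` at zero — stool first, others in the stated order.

stool();
translate([0, 0, 415]) picture_frame();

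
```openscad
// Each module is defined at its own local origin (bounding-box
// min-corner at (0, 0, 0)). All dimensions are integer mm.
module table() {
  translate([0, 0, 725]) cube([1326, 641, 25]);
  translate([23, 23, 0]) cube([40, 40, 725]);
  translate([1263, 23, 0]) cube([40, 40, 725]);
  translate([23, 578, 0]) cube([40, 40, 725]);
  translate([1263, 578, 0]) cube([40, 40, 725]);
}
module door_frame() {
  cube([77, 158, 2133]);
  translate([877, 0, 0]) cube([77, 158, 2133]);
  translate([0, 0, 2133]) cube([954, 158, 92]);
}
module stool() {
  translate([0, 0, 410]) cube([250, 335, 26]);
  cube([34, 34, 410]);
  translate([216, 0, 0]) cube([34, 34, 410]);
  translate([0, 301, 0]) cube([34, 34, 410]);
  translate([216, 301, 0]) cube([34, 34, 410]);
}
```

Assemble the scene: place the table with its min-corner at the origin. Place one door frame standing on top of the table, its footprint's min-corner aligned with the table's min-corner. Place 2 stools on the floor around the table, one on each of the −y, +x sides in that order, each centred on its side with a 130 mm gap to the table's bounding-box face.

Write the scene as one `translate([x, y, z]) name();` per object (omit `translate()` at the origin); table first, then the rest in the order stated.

table();
translate([0, 0, 750]) door_frame();
translate([538, -465, 0]) stool();
translate([1456, 153, 0]) stool();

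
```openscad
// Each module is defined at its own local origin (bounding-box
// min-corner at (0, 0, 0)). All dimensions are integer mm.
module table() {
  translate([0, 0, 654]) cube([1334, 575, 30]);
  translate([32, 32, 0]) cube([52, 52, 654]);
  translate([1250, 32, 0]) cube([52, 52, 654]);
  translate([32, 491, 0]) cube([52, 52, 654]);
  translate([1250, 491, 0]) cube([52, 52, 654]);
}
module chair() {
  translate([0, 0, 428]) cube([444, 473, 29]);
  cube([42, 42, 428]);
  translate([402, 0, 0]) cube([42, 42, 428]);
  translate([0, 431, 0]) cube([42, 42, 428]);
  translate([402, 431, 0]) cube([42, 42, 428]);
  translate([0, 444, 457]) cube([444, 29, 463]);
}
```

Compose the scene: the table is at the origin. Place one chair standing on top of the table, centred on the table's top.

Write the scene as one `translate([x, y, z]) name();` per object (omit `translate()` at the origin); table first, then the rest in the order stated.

table();
translate([445, 51, 684]) chair();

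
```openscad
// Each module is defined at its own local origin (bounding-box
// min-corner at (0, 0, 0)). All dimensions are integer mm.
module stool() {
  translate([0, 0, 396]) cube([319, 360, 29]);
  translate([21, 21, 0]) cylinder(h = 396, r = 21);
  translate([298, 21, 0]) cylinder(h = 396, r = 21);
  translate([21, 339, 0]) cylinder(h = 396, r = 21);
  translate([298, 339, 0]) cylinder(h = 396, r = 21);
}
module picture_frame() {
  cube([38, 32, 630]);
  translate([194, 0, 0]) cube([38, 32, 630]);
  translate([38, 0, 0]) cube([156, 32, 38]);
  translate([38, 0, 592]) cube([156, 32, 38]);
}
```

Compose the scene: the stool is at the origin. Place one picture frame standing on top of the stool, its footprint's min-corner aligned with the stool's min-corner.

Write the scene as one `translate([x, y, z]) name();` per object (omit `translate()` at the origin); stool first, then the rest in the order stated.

stool();
translate([0, 0, 425]) picture_frame();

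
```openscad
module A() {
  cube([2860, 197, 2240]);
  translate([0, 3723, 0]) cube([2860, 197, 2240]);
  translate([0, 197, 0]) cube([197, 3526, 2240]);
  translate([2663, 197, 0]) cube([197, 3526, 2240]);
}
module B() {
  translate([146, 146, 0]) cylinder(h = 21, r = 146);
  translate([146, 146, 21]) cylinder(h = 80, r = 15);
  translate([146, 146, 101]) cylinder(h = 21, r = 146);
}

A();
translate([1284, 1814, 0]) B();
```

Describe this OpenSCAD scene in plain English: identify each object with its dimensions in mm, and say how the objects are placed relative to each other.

A is a box-shaped house frame (walls only): outside footprint 2860×3920 mm, wall height 2240 mm, wall thickness 197 mm. The two y-facing walls run the full x-width; the two x-facing walls fit between the inner faces of the y-facing walls.

B is a spool: two coaxial disc flanges of radius 146 mm and thickness 21 mm, joined by a core cylinder of radius 15 mm and height 80 mm. The lower flange rests on z = 0 and the three cylinders share a vertical axis.

The spool sits inside the house frame, centred.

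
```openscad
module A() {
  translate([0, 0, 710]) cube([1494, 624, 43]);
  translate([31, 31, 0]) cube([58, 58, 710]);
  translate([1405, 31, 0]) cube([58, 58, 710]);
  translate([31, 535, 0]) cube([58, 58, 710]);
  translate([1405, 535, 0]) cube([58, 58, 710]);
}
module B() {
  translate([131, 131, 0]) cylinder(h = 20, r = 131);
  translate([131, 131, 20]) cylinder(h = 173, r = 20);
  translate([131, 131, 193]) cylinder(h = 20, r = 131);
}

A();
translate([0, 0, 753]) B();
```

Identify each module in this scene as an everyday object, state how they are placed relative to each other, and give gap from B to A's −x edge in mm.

The spool's min-x is at 0; the table's min-x is 0; gap = 0 mm.

A is a table. B is a spool. The spool is on top of the table. The gap from the spool to the table's −x edge is 0 mm.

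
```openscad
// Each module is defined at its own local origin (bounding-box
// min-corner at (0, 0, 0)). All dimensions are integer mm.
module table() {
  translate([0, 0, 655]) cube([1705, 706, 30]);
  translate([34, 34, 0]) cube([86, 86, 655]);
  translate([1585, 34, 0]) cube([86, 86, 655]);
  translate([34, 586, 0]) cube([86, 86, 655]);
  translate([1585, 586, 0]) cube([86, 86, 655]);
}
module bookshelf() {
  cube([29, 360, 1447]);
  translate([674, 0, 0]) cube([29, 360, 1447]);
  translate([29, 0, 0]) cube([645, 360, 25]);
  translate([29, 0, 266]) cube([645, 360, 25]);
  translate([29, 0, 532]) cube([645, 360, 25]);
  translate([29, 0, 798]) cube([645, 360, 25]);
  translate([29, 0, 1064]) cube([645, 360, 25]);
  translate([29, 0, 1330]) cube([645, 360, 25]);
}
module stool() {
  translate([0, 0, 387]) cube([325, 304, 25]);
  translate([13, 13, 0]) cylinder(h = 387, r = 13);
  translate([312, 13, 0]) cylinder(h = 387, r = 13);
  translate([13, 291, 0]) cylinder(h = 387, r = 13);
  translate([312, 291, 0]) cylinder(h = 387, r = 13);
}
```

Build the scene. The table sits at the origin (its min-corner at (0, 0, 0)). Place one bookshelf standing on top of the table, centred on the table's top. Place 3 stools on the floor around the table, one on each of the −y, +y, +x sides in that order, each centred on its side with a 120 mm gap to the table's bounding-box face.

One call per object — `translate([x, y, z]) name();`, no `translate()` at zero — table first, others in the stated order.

table();
translate([501, 173, 685]) bookshelf();
translate([690, -424, 0]) stool();
translate([690, 826, 0]) stool();
translate([1825, 201, 0]) stool();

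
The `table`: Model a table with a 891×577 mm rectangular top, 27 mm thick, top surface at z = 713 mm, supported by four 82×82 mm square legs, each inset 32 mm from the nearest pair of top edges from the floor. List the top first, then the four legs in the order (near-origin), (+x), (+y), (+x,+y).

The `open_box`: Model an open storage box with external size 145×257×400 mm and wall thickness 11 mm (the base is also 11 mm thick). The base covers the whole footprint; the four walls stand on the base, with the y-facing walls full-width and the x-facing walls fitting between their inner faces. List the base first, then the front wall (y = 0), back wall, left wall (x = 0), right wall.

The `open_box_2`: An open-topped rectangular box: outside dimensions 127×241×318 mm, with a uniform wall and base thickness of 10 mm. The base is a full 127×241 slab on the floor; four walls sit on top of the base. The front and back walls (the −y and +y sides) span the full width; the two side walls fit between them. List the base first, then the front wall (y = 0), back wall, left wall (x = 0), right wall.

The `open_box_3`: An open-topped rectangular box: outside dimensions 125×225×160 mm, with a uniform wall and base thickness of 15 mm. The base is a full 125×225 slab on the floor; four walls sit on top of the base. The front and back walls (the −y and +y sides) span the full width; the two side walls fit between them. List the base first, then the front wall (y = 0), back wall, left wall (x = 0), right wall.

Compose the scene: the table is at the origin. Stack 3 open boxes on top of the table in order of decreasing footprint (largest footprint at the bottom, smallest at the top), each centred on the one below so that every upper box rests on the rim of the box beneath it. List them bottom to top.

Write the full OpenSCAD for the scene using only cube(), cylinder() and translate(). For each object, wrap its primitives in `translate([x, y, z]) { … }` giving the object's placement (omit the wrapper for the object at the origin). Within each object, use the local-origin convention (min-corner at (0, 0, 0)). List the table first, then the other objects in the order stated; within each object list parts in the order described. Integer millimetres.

translate([0, 0, 686]) cube([891, 577, 27]);
translate([32, 32, 0]) cube([82, 82, 686]);
translate([777, 32, 0]) cube([82, 82, 686]);
translate([32, 463, 0]) cube([82, 82, 686]);
translate([777, 463, 0]) cube([82, 82, 686]);
translate([373, 160, 713]) {
  cube([145, 257, 11]);
  translate([0, 0, 11]) cube([145, 11, 389]);
  translate([0, 246, 11]) cube([145, 11, 389]);
  translate([0, 11, 11]) cube([11, 235, 389]);
  translate([134, 11, 11]) cube([11, 235, 389]);
}
translate([382, 168, 1113]) {
  cube([127, 241, 10]);
  translate([0, 0, 10]) cube([127, 10, 308]);
  translate([0, 231, 10]) cube([127, 10, 308]);
  translate([0, 10, 10]) cube([10, 221, 308]);
  translate([117, 10, 10]) cube([10, 221, 308]);
}
translate([383, 176, 1431]) {
  cube([125, 225, 15]);
  translate([0, 0, 15]) cube([125, 15, 145]);
  translate([0, 210, 15]) cube([125, 15, 145]);
  translate([0, 15, 15]) cube([15, 195, 145]);
  translate([110, 15, 15]) cube([15, 195, 145]);
}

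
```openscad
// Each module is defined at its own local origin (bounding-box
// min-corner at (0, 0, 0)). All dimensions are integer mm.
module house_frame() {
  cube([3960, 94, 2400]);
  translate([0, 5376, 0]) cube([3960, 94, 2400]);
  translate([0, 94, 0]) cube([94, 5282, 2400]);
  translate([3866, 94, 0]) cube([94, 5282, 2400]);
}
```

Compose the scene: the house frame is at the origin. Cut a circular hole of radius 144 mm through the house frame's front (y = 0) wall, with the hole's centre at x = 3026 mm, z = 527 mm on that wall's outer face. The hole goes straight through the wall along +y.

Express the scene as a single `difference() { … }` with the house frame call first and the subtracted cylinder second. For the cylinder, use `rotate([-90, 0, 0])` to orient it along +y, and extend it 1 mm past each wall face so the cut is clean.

difference() {
  house_frame();
  translate([3026, -1, 527]) rotate([-90, 0, 0]) cylinder(h = 96, r = 144);
}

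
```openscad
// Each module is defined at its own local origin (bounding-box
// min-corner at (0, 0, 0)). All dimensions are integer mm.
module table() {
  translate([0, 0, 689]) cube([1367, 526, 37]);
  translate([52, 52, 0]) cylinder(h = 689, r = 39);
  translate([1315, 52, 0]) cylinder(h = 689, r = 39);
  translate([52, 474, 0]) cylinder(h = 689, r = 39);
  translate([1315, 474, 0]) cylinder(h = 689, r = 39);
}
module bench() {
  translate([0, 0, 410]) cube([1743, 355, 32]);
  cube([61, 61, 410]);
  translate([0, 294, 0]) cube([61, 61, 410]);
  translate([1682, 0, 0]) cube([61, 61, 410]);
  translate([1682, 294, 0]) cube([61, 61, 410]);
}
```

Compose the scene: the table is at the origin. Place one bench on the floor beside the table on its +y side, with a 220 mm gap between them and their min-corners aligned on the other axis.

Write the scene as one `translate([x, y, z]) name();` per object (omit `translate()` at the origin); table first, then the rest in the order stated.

table();
translate([0, 746, 0]) bench();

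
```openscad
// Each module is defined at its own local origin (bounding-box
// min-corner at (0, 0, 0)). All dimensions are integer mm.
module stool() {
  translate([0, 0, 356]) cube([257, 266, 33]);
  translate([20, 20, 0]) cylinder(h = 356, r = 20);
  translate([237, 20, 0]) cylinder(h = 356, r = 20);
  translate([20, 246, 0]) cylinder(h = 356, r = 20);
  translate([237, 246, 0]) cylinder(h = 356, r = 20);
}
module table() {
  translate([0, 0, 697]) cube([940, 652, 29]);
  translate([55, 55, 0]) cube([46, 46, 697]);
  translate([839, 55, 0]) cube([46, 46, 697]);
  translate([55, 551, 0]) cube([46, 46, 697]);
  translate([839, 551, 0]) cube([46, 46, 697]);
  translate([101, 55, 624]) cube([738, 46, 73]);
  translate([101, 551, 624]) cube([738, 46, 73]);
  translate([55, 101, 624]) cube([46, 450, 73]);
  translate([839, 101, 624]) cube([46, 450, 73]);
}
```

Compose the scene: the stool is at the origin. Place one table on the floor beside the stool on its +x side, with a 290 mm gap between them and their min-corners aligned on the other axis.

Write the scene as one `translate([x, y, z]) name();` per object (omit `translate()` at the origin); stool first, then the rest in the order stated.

stool();
translate([547, 0, 0]) table();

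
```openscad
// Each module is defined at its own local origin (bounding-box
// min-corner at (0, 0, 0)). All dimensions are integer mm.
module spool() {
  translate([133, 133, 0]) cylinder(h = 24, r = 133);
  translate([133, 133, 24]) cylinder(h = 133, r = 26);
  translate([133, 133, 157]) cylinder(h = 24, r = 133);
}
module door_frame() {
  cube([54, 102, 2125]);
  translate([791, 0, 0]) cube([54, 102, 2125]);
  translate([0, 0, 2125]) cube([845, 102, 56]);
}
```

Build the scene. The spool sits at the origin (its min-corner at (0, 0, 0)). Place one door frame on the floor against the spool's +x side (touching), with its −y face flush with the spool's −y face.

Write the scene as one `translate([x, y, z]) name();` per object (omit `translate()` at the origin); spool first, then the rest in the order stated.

spool();
translate([266, 0, 0]) door_frame();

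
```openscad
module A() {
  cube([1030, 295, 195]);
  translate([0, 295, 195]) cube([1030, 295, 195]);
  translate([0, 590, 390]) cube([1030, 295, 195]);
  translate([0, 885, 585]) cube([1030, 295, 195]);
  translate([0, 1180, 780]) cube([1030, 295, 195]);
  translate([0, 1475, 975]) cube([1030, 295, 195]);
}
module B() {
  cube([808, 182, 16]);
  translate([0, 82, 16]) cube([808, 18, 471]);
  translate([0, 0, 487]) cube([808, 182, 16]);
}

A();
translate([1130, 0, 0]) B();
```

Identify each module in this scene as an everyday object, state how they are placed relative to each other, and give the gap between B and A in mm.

The I-beam's nearest face is 100 mm from the staircase's +x face.

A is a staircase. B is an I-beam. The I-beam is on the floor beside the staircase on its +x side. The gap between the I-beam and the staircase is 100 mm.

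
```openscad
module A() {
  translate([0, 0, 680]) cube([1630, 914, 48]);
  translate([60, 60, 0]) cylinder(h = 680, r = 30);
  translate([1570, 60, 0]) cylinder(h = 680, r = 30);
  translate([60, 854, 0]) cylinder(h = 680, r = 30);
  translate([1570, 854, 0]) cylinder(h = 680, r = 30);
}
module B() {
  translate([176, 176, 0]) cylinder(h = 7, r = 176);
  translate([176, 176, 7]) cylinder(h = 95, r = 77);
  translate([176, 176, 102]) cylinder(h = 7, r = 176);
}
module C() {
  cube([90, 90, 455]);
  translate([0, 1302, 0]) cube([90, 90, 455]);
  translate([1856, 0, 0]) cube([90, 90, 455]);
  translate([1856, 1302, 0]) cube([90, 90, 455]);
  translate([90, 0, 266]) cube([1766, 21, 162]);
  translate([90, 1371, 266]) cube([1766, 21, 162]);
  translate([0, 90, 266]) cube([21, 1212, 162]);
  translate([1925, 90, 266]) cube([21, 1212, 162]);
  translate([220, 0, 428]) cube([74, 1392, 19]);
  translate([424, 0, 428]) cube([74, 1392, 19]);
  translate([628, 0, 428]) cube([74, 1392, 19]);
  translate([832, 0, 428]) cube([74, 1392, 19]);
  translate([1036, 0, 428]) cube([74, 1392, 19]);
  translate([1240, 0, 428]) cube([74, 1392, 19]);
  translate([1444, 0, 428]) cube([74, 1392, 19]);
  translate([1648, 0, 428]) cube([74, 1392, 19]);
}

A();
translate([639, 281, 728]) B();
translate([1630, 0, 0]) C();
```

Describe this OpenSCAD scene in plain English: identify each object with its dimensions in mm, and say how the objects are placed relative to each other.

A is a table with a 1630×914 mm rectangular top, 48 mm thick, top surface at z = 728 mm, supported by four round legs of 60 mm diameter, each leg's bounding box inset 30 mm from the nearest pair of top edges, running from the floor.

B is a spool: two coaxial disc flanges of radius 176 mm and thickness 7 mm, joined by a core cylinder of radius 77 mm and height 95 mm. The lower flange rests on z = 0 and the three cylinders share a vertical axis.

C is a bed frame 1946 mm long (x) by 1392 mm wide (y). Four 90×90 mm corner posts, 455 mm tall, at the corners of the footprint. Four rails of 21 mm thickness and 162 mm height run between adjacent posts with their undersides at z = 266 mm, their outer faces flush with the outside of the frame (the two x-running rails run between the posts' inner faces; the two y-running rails run between the posts' inner faces). 8 slats, each 74 mm wide (x) and 19 mm thick, lie across the top of the two x-running rails, running the full 1392 mm width of the frame in y; the slats are evenly spaced along x between the inner faces of the end posts with equal gaps (rounded down to the nearest mm) at the −x end and between each pair — any rounding remainder accumulates at the +x end.

The spool is on top of the table, centred. The bed frame is against the table's +x side, with their −y faces flush.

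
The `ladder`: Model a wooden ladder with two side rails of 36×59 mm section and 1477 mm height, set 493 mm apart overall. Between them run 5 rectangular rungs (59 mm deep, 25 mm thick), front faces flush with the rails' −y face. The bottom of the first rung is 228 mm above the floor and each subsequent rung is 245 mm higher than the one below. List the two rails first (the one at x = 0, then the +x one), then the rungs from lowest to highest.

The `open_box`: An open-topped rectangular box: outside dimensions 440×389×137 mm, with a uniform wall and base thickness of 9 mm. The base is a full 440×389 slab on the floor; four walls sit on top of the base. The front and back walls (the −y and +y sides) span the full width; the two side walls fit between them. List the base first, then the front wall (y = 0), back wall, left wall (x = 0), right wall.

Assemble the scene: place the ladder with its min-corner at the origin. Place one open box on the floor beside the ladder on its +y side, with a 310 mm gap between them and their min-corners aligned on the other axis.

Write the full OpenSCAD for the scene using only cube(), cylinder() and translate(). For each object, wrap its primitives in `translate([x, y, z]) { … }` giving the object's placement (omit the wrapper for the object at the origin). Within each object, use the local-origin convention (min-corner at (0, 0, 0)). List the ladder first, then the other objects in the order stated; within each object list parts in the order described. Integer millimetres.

cube([36, 59, 1477]);
translate([457, 0, 0]) cube([36, 59, 1477]);
translate([36, 0, 228]) cube([421, 59, 25]);
translate([36, 0, 473]) cube([421, 59, 25]);
translate([36, 0, 718]) cube([421, 59, 25]);
translate([36, 0, 963]) cube([421, 59, 25]);
translate([36, 0, 1208]) cube([421, 59, 25]);
translate([0, 369, 0]) {
  cube([440, 389, 9]);
  translate([0, 0, 9]) cube([440, 9, 128]);
  translate([0, 380, 9]) cube([440, 9, 128]);
  translate([0, 9, 9]) cube([9, 371, 128]);
  translate([431, 9, 9]) cube([9, 371, 128]);
}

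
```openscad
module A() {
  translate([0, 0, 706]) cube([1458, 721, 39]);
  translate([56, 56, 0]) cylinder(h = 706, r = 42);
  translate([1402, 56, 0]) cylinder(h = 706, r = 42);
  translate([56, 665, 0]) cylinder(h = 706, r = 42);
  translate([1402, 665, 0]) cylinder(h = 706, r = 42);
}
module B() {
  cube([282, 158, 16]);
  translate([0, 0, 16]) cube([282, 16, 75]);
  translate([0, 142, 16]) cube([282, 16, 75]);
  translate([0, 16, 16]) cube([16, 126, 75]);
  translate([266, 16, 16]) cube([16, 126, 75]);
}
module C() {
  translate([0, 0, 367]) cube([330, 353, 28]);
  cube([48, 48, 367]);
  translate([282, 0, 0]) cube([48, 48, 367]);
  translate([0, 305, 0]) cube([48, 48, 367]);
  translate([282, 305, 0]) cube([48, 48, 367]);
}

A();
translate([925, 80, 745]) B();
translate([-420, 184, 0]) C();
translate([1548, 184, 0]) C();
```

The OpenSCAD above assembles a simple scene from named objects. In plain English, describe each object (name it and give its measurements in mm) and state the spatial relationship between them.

A is a table: top 1458 mm (x) × 721 mm (y), 39 mm thick, upper face at z = 745 mm, on four round legs of 84 mm diameter, each leg's bounding box inset 14 mm from the nearest pair of top edges, running from z = 0 to the bottom of the top.

B is an open-topped rectangular box: outside dimensions 282×158×91 mm, with a uniform wall and base thickness of 16 mm. The base is a full 282×158 slab on the floor; four walls sit on top of the base. The front and back walls (the −y and +y sides) span the full width; the two side walls fit between them.

C is a simple wooden stool: a rectangular seat 330 mm (x) by 353 mm (y), 28 mm thick, top face at z = 395 mm, on four square legs, each 48×48 mm in cross-section. The legs rest on z = 0, each flush with a corner of the seat.

The open box is on top of the table. Two stools sit around the table at the −x, +x sides.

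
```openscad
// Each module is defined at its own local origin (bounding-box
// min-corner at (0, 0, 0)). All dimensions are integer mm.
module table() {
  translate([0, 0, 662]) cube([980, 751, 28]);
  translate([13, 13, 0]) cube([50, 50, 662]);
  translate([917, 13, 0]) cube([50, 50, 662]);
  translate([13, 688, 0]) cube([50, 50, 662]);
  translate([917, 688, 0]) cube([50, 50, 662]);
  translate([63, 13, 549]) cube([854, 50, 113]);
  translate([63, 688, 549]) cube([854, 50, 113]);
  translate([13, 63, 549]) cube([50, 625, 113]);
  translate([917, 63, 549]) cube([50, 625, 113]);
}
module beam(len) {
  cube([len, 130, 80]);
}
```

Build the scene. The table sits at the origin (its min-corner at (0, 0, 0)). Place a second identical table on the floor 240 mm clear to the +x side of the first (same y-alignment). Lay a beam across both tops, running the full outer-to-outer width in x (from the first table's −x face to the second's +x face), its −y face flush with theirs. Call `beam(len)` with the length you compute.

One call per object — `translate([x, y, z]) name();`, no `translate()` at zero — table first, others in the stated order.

table();
translate([1220, 0, 0]) table();
translate([0, 0, 690]) beam(2200);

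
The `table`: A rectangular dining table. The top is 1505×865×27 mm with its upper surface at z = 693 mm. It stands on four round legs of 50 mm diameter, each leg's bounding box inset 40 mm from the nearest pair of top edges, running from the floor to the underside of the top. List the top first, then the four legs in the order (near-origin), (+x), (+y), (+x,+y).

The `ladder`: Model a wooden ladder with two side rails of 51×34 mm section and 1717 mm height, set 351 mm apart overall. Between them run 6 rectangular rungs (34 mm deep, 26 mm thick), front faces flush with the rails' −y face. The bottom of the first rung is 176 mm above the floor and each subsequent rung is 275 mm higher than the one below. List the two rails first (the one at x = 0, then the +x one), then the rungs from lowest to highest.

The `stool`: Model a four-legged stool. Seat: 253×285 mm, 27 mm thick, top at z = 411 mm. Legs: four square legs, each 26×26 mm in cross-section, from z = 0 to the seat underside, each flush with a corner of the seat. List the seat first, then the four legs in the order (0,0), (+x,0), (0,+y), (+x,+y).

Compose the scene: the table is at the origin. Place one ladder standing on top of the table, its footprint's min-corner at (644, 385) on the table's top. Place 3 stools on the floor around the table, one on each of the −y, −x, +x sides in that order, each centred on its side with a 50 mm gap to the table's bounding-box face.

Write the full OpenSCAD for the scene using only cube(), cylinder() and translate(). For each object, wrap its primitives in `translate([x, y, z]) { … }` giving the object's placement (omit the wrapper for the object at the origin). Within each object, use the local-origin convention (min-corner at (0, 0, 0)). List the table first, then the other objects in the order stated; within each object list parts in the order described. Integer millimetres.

translate([0, 0, 666]) cube([1505, 865, 27]);
translate([65, 65, 0]) cylinder(h = 666, r = 25);
translate([1440, 65, 0]) cylinder(h = 666, r = 25);
translate([65, 800, 0]) cylinder(h = 666, r = 25);
translate([1440, 800, 0]) cylinder(h = 666, r = 25);
translate([644, 385, 693]) {
  cube([51, 34, 1717]);
  translate([300, 0, 0]) cube([51, 34, 1717]);
  translate([51, 0, 176]) cube([249, 34, 26]);
  translate([51, 0, 451]) cube([249, 34, 26]);
  translate([51, 0, 726]) cube([249, 34, 26]);
  translate([51, 0, 1001]) cube([249, 34, 26]);
  translate([51, 0, 1276]) cube([249, 34, 26]);
  translate([51, 0, 1551]) cube([249, 34, 26]);
}
translate([626, -335, 0]) {
  translate([0, 0, 384]) cube([253, 285, 27]);
  cube([26, 26, 384]);
  translate([227, 0, 0]) cube([26, 26, 384]);
  translate([0, 259, 0]) cube([26, 26, 384]);
  translate([227, 259, 0]) cube([26, 26, 384]);
}
translate([-303, 290, 0]) {
  translate([0, 0, 384]) cube([253, 285, 27]);
  cube([26, 26, 384]);
  translate([227, 0, 0]) cube([26, 26, 384]);
  translate([0, 259, 0]) cube([26, 26, 384]);
  translate([227, 259, 0]) cube([26, 26, 384]);
}
translate([1555, 290, 0]) {
  translate([0, 0, 384]) cube([253, 285, 27]);
  cube([26, 26, 384]);
  translate([227, 0, 0]) cube([26, 26, 384]);
  translate([0, 259, 0]) cube([26, 26, 384]);
  translate([227, 259, 0]) cube([26, 26, 384]);
}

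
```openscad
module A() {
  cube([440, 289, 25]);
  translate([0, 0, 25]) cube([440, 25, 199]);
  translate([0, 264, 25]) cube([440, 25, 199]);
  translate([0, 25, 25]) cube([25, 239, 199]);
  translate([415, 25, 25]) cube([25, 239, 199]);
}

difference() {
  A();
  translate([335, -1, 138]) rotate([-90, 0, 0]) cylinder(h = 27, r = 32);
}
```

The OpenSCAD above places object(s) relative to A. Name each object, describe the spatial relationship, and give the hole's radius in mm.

A is an open box. The open box has a circular hole through its front wall. The hole's radius is 32 mm.

The subtracted cylinder has r = 32 mm.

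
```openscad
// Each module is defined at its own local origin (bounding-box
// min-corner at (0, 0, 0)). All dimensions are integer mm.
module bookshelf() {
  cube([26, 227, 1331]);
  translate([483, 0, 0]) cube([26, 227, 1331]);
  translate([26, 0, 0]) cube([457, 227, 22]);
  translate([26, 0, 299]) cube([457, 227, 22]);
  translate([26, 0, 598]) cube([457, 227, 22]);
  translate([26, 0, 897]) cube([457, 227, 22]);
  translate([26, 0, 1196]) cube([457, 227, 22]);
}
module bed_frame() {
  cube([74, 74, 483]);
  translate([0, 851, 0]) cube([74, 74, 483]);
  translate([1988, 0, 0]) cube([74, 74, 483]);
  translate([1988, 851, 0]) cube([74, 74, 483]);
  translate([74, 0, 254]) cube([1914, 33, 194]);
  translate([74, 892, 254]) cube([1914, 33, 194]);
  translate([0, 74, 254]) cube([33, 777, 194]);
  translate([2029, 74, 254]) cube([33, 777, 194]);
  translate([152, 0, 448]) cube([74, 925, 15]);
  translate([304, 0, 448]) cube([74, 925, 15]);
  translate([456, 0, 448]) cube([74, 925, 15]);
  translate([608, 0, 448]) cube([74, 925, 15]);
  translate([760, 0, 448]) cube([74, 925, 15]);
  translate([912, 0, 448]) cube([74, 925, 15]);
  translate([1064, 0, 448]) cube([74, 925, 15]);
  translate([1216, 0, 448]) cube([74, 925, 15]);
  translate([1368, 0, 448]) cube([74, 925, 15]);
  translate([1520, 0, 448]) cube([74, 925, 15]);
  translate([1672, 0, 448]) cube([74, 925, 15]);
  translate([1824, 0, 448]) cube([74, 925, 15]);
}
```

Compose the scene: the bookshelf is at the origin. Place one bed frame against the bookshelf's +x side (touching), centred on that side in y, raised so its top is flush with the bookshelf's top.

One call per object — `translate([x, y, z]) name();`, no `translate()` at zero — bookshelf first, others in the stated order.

bookshelf();
translate([509, -349, 848]) bed_frame();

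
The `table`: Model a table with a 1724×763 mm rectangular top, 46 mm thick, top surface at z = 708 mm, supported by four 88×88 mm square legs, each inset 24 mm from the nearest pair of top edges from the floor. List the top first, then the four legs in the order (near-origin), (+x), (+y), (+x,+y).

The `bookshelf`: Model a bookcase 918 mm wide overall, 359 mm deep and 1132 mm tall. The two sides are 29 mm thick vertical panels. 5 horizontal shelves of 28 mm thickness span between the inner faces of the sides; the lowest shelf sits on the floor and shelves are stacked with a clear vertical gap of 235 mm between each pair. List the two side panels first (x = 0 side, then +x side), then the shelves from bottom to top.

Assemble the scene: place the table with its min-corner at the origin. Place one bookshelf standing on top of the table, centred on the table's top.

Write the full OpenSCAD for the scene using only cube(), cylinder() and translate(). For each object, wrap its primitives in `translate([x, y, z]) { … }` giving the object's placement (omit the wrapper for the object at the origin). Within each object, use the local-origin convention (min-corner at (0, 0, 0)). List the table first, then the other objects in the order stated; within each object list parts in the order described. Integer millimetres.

translate([0, 0, 662]) cube([1724, 763, 46]);
translate([24, 24, 0]) cube([88, 88, 662]);
translate([1612, 24, 0]) cube([88, 88, 662]);
translate([24, 651, 0]) cube([88, 88, 662]);
translate([1612, 651, 0]) cube([88, 88, 662]);
translate([403, 202, 708]) {
  cube([29, 359, 1132]);
  translate([889, 0, 0]) cube([29, 359, 1132]);
  translate([29, 0, 0]) cube([860, 359, 28]);
  translate([29, 0, 263]) cube([860, 359, 28]);
  translate([29, 0, 526]) cube([860, 359, 28]);
  translate([29, 0, 789]) cube([860, 359, 28]);
  translate([29, 0, 1052]) cube([860, 359, 28]);
}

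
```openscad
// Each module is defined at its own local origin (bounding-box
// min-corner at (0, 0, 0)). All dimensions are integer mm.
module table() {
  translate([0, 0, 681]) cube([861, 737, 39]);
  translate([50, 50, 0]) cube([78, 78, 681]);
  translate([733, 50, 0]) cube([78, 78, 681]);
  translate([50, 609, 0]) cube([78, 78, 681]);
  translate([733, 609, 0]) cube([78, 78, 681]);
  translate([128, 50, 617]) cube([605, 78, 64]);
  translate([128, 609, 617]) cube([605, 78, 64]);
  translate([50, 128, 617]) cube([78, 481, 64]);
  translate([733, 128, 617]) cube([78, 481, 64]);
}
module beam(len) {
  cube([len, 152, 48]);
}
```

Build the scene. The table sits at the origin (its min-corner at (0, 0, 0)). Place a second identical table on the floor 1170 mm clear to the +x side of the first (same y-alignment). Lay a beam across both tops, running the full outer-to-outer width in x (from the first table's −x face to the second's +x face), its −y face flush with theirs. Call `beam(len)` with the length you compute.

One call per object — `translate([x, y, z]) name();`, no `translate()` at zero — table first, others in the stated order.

table();
translate([2031, 0, 0]) table();
translate([0, 0, 720]) beam(2892);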